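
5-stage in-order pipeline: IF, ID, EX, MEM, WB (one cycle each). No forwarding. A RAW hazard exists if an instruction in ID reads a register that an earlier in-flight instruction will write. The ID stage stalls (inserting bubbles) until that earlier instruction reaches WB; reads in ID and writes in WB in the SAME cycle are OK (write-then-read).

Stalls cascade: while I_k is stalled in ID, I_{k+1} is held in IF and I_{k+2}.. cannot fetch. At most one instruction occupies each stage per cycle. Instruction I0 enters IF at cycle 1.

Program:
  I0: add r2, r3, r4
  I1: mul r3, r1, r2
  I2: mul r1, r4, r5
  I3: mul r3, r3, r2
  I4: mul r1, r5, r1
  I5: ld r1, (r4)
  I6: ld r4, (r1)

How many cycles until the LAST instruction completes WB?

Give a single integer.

I0 add r2 <- r3,r4: IF@1 ID@2 stall=0 (-) EX@3 MEM@4 WB@5
I1 mul r3 <- r1,r2: IF@2 ID@3 stall=2 (RAW on I0.r2 (WB@5)) EX@6 MEM@7 WB@8
I2 mul r1 <- r4,r5: IF@3 ID@6 stall=0 (-) EX@7 MEM@8 WB@9
I3 mul r3 <- r3,r2: IF@6 ID@7 stall=1 (RAW on I1.r3 (WB@8)) EX@9 MEM@10 WB@11
I4 mul r1 <- r5,r1: IF@7 ID@9 stall=0 (-) EX@10 MEM@11 WB@12
I5 ld r1 <- r4: IF@9 ID@10 stall=0 (-) EX@11 MEM@12 WB@13
I6 ld r4 <- r1: IF@10 ID@11 stall=2 (RAW on I5.r1 (WB@13)) EX@14 MEM@15 WB@16

Answer: 16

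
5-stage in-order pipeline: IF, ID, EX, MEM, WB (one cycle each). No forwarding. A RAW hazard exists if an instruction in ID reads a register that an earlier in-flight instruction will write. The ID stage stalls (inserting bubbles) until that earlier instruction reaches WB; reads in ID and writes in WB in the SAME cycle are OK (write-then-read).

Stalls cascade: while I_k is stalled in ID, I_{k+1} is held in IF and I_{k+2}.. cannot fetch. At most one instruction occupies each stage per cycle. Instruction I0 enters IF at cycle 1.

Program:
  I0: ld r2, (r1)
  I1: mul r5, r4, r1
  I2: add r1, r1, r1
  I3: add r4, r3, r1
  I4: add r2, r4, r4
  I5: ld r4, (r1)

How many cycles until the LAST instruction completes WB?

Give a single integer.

I0 ld r2 <- r1: IF@1 ID@2 stall=0 (-) EX@3 MEM@4 WB@5
I1 mul r5 <- r4,r1: IF@2 ID@3 stall=0 (-) EX@4 MEM@5 WB@6
I2 add r1 <- r1,r1: IF@3 ID@4 stall=0 (-) EX@5 MEM@6 WB@7
I3 add r4 <- r3,r1: IF@4 ID@5 stall=2 (RAW on I2.r1 (WB@7)) EX@8 MEM@9 WB@10
I4 add r2 <- r4,r4: IF@5 ID@8 stall=2 (RAW on I3.r4 (WB@10)) EX@11 MEM@12 WB@13
I5 ld r4 <- r1: IF@8 ID@11 stall=0 (-) EX@12 MEM@13 WB@14

Answer: 14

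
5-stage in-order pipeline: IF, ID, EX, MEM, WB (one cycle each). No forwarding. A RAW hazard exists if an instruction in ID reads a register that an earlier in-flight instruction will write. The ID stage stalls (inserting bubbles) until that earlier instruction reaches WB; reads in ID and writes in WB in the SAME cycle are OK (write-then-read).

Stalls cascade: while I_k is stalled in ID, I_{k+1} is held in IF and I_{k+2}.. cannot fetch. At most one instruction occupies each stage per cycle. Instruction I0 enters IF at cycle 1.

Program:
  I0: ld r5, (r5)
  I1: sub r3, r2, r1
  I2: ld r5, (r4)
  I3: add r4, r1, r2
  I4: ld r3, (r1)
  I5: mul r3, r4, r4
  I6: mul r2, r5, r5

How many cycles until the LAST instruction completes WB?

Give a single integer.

Answer: 12

Derivation:
I0 ld r5 <- r5: IF@1 ID@2 stall=0 (-) EX@3 MEM@4 WB@5
I1 sub r3 <- r2,r1: IF@2 ID@3 stall=0 (-) EX@4 MEM@5 WB@6
I2 ld r5 <- r4: IF@3 ID@4 stall=0 (-) EX@5 MEM@6 WB@7
I3 add r4 <- r1,r2: IF@4 ID@5 stall=0 (-) EX@6 MEM@7 WB@8
I4 ld r3 <- r1: IF@5 ID@6 stall=0 (-) EX@7 MEM@8 WB@9
I5 mul r3 <- r4,r4: IF@6 ID@7 stall=1 (RAW on I3.r4 (WB@8)) EX@9 MEM@10 WB@11
I6 mul r2 <- r5,r5: IF@7 ID@9 stall=0 (-) EX@10 MEM@11 WB@12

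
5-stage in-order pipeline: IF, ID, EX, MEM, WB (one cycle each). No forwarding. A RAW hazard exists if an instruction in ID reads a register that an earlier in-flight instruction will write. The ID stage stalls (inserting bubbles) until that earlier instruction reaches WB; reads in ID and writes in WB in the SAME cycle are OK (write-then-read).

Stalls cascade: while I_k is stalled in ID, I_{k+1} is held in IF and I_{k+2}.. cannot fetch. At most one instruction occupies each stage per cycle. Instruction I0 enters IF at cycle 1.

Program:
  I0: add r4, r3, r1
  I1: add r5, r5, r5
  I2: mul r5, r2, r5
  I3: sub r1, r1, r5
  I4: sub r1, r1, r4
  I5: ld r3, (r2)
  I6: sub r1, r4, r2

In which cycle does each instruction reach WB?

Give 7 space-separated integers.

Answer: 5 6 9 12 15 16 17

Derivation:
I0 add r4 <- r3,r1: IF@1 ID@2 stall=0 (-) EX@3 MEM@4 WB@5
I1 add r5 <- r5,r5: IF@2 ID@3 stall=0 (-) EX@4 MEM@5 WB@6
I2 mul r5 <- r2,r5: IF@3 ID@4 stall=2 (RAW on I1.r5 (WB@6)) EX@7 MEM@8 WB@9
I3 sub r1 <- r1,r5: IF@4 ID@7 stall=2 (RAW on I2.r5 (WB@9)) EX@10 MEM@11 WB@12
I4 sub r1 <- r1,r4: IF@7 ID@10 stall=2 (RAW on I3.r1 (WB@12)) EX@13 MEM@14 WB@15
I5 ld r3 <- r2: IF@10 ID@13 stall=0 (-) EX@14 MEM@15 WB@16
I6 sub r1 <- r4,r2: IF@13 ID@14 stall=0 (-) EX@15 MEM@16 WB@17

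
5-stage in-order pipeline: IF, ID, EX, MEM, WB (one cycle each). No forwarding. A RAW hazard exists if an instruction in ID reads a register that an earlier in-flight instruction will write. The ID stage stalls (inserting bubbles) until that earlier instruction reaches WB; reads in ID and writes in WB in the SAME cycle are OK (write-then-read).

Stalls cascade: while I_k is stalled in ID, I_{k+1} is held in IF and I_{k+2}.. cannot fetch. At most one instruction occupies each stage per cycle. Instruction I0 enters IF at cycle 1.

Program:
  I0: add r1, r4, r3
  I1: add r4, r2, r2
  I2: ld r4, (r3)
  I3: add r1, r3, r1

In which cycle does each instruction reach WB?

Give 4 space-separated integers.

I0 add r1 <- r4,r3: IF@1 ID@2 stall=0 (-) EX@3 MEM@4 WB@5
I1 add r4 <- r2,r2: IF@2 ID@3 stall=0 (-) EX@4 MEM@5 WB@6
I2 ld r4 <- r3: IF@3 ID@4 stall=0 (-) EX@5 MEM@6 WB@7
I3 add r1 <- r3,r1: IF@4 ID@5 stall=0 (-) EX@6 MEM@7 WB@8

Answer: 5 6 7 8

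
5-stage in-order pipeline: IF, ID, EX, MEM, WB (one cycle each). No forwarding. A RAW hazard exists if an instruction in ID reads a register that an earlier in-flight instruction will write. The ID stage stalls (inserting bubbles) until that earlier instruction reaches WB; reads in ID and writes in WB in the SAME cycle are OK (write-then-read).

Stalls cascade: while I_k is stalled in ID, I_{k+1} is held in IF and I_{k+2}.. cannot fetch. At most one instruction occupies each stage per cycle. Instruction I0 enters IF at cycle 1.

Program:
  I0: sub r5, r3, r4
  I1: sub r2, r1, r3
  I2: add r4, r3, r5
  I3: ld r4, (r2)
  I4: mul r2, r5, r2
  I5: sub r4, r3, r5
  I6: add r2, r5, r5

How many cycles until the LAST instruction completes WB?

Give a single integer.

Answer: 12

Derivation:
I0 sub r5 <- r3,r4: IF@1 ID@2 stall=0 (-) EX@3 MEM@4 WB@5
I1 sub r2 <- r1,r3: IF@2 ID@3 stall=0 (-) EX@4 MEM@5 WB@6
I2 add r4 <- r3,r5: IF@3 ID@4 stall=1 (RAW on I0.r5 (WB@5)) EX@6 MEM@7 WB@8
I3 ld r4 <- r2: IF@4 ID@6 stall=0 (-) EX@7 MEM@8 WB@9
I4 mul r2 <- r5,r2: IF@6 ID@7 stall=0 (-) EX@8 MEM@9 WB@10
I5 sub r4 <- r3,r5: IF@7 ID@8 stall=0 (-) EX@9 MEM@10 WB@11
I6 add r2 <- r5,r5: IF@8 ID@9 stall=0 (-) EX@10 MEM@11 WB@12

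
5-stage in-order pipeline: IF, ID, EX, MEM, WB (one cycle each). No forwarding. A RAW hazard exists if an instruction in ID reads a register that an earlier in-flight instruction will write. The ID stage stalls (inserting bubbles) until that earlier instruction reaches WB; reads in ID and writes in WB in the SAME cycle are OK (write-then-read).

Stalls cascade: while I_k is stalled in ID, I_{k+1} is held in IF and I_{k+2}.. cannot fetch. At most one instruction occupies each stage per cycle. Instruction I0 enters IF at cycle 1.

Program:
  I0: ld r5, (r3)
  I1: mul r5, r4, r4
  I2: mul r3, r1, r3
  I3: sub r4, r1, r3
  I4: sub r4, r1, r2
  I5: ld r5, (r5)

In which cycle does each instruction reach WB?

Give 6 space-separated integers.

I0 ld r5 <- r3: IF@1 ID@2 stall=0 (-) EX@3 MEM@4 WB@5
I1 mul r5 <- r4,r4: IF@2 ID@3 stall=0 (-) EX@4 MEM@5 WB@6
I2 mul r3 <- r1,r3: IF@3 ID@4 stall=0 (-) EX@5 MEM@6 WB@7
I3 sub r4 <- r1,r3: IF@4 ID@5 stall=2 (RAW on I2.r3 (WB@7)) EX@8 MEM@9 WB@10
I4 sub r4 <- r1,r2: IF@5 ID@8 stall=0 (-) EX@9 MEM@10 WB@11
I5 ld r5 <- r5: IF@8 ID@9 stall=0 (-) EX@10 MEM@11 WB@12

Answer: 5 6 7 10 11 12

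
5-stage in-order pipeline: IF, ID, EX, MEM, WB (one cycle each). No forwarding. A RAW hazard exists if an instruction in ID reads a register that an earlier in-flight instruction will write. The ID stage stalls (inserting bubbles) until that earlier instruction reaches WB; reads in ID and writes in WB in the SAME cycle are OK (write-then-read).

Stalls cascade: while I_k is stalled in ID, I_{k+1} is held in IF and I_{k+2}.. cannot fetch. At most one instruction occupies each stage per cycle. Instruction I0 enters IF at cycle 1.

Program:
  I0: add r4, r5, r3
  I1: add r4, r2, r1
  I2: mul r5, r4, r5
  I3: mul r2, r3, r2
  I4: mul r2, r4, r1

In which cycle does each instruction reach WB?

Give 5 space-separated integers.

I0 add r4 <- r5,r3: IF@1 ID@2 stall=0 (-) EX@3 MEM@4 WB@5
I1 add r4 <- r2,r1: IF@2 ID@3 stall=0 (-) EX@4 MEM@5 WB@6
I2 mul r5 <- r4,r5: IF@3 ID@4 stall=2 (RAW on I1.r4 (WB@6)) EX@7 MEM@8 WB@9
I3 mul r2 <- r3,r2: IF@4 ID@7 stall=0 (-) EX@8 MEM@9 WB@10
I4 mul r2 <- r4,r1: IF@7 ID@8 stall=0 (-) EX@9 MEM@10 WB@11

Answer: 5 6 9 10 11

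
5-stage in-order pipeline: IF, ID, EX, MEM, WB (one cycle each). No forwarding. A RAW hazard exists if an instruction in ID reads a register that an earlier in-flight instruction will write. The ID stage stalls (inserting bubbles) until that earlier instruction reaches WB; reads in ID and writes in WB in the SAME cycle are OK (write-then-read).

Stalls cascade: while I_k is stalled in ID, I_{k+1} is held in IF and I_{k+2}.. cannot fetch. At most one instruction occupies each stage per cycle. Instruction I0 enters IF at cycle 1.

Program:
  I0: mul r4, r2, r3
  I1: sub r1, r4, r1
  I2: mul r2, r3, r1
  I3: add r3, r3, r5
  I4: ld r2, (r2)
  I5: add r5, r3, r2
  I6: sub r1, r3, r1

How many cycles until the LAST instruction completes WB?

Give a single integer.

I0 mul r4 <- r2,r3: IF@1 ID@2 stall=0 (-) EX@3 MEM@4 WB@5
I1 sub r1 <- r4,r1: IF@2 ID@3 stall=2 (RAW on I0.r4 (WB@5)) EX@6 MEM@7 WB@8
I2 mul r2 <- r3,r1: IF@3 ID@6 stall=2 (RAW on I1.r1 (WB@8)) EX@9 MEM@10 WB@11
I3 add r3 <- r3,r5: IF@6 ID@9 stall=0 (-) EX@10 MEM@11 WB@12
I4 ld r2 <- r2: IF@9 ID@10 stall=1 (RAW on I2.r2 (WB@11)) EX@12 MEM@13 WB@14
I5 add r5 <- r3,r2: IF@10 ID@12 stall=2 (RAW on I4.r2 (WB@14)) EX@15 MEM@16 WB@17
I6 sub r1 <- r3,r1: IF@12 ID@15 stall=0 (-) EX@16 MEM@17 WB@18

Answer: 18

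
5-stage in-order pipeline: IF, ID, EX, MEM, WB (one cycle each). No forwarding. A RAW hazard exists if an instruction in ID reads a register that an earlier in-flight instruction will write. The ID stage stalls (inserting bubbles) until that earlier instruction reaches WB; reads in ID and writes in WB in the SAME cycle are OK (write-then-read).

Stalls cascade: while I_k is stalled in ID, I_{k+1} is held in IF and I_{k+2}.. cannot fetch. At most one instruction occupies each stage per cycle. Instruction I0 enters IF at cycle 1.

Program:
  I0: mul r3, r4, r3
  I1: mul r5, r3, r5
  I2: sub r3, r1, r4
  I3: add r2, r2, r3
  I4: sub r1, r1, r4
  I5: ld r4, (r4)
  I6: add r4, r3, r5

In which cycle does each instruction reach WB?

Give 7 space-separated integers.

Answer: 5 8 9 12 13 14 15

Derivation:
I0 mul r3 <- r4,r3: IF@1 ID@2 stall=0 (-) EX@3 MEM@4 WB@5
I1 mul r5 <- r3,r5: IF@2 ID@3 stall=2 (RAW on I0.r3 (WB@5)) EX@6 MEM@7 WB@8
I2 sub r3 <- r1,r4: IF@3 ID@6 stall=0 (-) EX@7 MEM@8 WB@9
I3 add r2 <- r2,r3: IF@6 ID@7 stall=2 (RAW on I2.r3 (WB@9)) EX@10 MEM@11 WB@12
I4 sub r1 <- r1,r4: IF@7 ID@10 stall=0 (-) EX@11 MEM@12 WB@13
I5 ld r4 <- r4: IF@10 ID@11 stall=0 (-) EX@12 MEM@13 WB@14
I6 add r4 <- r3,r5: IF@11 ID@12 stall=0 (-) EX@13 MEM@14 WB@15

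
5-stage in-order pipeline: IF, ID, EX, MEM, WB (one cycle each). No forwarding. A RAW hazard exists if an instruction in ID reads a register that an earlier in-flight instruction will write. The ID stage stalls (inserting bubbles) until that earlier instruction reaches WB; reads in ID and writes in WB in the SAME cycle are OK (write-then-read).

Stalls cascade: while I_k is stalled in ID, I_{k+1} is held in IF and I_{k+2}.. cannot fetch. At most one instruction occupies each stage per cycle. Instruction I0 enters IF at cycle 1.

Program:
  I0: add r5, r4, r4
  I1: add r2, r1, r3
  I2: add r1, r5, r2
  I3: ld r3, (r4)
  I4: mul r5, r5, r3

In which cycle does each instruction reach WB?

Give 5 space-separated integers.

Answer: 5 6 9 10 13

Derivation:
I0 add r5 <- r4,r4: IF@1 ID@2 stall=0 (-) EX@3 MEM@4 WB@5
I1 add r2 <- r1,r3: IF@2 ID@3 stall=0 (-) EX@4 MEM@5 WB@6
I2 add r1 <- r5,r2: IF@3 ID@4 stall=2 (RAW on I1.r2 (WB@6)) EX@7 MEM@8 WB@9
I3 ld r3 <- r4: IF@4 ID@7 stall=0 (-) EX@8 MEM@9 WB@10
I4 mul r5 <- r5,r3: IF@7 ID@8 stall=2 (RAW on I3.r3 (WB@10)) EX@11 MEM@12 WB@13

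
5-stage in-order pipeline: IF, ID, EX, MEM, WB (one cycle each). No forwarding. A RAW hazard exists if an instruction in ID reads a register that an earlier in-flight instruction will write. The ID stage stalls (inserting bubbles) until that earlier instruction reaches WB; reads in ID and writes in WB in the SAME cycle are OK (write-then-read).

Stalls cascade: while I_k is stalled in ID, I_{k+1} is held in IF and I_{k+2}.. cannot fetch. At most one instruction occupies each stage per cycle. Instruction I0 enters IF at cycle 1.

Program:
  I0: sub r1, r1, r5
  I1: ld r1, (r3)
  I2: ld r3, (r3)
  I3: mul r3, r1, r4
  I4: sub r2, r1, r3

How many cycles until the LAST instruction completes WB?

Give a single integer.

Answer: 12

Derivation:
I0 sub r1 <- r1,r5: IF@1 ID@2 stall=0 (-) EX@3 MEM@4 WB@5
I1 ld r1 <- r3: IF@2 ID@3 stall=0 (-) EX@4 MEM@5 WB@6
I2 ld r3 <- r3: IF@3 ID@4 stall=0 (-) EX@5 MEM@6 WB@7
I3 mul r3 <- r1,r4: IF@4 ID@5 stall=1 (RAW on I1.r1 (WB@6)) EX@7 MEM@8 WB@9
I4 sub r2 <- r1,r3: IF@5 ID@7 stall=2 (RAW on I3.r3 (WB@9)) EX@10 MEM@11 WB@12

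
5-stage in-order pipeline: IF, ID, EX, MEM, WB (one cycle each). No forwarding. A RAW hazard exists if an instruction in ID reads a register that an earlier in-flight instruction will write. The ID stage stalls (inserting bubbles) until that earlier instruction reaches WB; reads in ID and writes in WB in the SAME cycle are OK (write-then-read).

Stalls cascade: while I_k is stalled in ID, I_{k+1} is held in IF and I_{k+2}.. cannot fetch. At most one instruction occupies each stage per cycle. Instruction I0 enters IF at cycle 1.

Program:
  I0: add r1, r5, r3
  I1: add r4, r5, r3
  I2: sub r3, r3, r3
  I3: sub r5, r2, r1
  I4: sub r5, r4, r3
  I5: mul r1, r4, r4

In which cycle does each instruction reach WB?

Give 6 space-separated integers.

Answer: 5 6 7 8 10 11

Derivation:
I0 add r1 <- r5,r3: IF@1 ID@2 stall=0 (-) EX@3 MEM@4 WB@5
I1 add r4 <- r5,r3: IF@2 ID@3 stall=0 (-) EX@4 MEM@5 WB@6
I2 sub r3 <- r3,r3: IF@3 ID@4 stall=0 (-) EX@5 MEM@6 WB@7
I3 sub r5 <- r2,r1: IF@4 ID@5 stall=0 (-) EX@6 MEM@7 WB@8
I4 sub r5 <- r4,r3: IF@5 ID@6 stall=1 (RAW on I2.r3 (WB@7)) EX@8 MEM@9 WB@10
I5 mul r1 <- r4,r4: IF@6 ID@8 stall=0 (-) EX@9 MEM@10 WB@11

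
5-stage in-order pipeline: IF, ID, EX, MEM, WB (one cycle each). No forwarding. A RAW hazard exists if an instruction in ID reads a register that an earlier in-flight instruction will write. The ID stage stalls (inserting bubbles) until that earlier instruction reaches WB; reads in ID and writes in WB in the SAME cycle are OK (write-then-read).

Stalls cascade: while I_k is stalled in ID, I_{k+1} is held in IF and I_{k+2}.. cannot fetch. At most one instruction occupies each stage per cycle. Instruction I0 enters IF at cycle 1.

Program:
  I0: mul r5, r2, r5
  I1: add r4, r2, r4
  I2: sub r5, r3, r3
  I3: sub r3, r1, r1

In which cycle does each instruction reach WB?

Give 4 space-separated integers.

I0 mul r5 <- r2,r5: IF@1 ID@2 stall=0 (-) EX@3 MEM@4 WB@5
I1 add r4 <- r2,r4: IF@2 ID@3 stall=0 (-) EX@4 MEM@5 WB@6
I2 sub r5 <- r3,r3: IF@3 ID@4 stall=0 (-) EX@5 MEM@6 WB@7
I3 sub r3 <- r1,r1: IF@4 ID@5 stall=0 (-) EX@6 MEM@7 WB@8

Answer: 5 6 7 8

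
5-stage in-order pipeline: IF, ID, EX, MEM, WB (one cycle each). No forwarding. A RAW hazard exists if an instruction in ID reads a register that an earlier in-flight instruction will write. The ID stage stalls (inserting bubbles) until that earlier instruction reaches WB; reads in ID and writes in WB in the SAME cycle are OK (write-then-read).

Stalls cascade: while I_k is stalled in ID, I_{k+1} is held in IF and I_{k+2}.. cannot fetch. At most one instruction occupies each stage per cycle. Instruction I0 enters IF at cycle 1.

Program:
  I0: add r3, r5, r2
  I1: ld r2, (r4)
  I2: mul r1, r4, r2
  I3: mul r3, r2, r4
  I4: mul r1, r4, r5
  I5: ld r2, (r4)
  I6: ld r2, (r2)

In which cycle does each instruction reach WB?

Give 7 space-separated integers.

Answer: 5 6 9 10 11 12 15

Derivation:
I0 add r3 <- r5,r2: IF@1 ID@2 stall=0 (-) EX@3 MEM@4 WB@5
I1 ld r2 <- r4: IF@2 ID@3 stall=0 (-) EX@4 MEM@5 WB@6
I2 mul r1 <- r4,r2: IF@3 ID@4 stall=2 (RAW on I1.r2 (WB@6)) EX@7 MEM@8 WB@9
I3 mul r3 <- r2,r4: IF@4 ID@7 stall=0 (-) EX@8 MEM@9 WB@10
I4 mul r1 <- r4,r5: IF@7 ID@8 stall=0 (-) EX@9 MEM@10 WB@11
I5 ld r2 <- r4: IF@8 ID@9 stall=0 (-) EX@10 MEM@11 WB@12
I6 ld r2 <- r2: IF@9 ID@10 stall=2 (RAW on I5.r2 (WB@12)) EX@13 MEM@14 WB@15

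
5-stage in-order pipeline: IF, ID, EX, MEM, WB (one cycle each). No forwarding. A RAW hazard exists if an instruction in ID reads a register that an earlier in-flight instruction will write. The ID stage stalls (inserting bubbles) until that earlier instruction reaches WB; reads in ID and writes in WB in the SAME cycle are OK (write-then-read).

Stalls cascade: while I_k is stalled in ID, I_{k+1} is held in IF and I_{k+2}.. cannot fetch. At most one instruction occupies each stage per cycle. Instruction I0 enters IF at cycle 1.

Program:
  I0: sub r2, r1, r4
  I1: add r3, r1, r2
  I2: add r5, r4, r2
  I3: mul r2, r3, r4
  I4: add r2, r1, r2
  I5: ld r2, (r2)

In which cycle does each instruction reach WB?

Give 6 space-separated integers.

Answer: 5 8 9 11 14 17

Derivation:
I0 sub r2 <- r1,r4: IF@1 ID@2 stall=0 (-) EX@3 MEM@4 WB@5
I1 add r3 <- r1,r2: IF@2 ID@3 stall=2 (RAW on I0.r2 (WB@5)) EX@6 MEM@7 WB@8
I2 add r5 <- r4,r2: IF@3 ID@6 stall=0 (-) EX@7 MEM@8 WB@9
I3 mul r2 <- r3,r4: IF@6 ID@7 stall=1 (RAW on I1.r3 (WB@8)) EX@9 MEM@10 WB@11
I4 add r2 <- r1,r2: IF@7 ID@9 stall=2 (RAW on I3.r2 (WB@11)) EX@12 MEM@13 WB@14
I5 ld r2 <- r2: IF@9 ID@12 stall=2 (RAW on I4.r2 (WB@14)) EX@15 MEM@16 WB@17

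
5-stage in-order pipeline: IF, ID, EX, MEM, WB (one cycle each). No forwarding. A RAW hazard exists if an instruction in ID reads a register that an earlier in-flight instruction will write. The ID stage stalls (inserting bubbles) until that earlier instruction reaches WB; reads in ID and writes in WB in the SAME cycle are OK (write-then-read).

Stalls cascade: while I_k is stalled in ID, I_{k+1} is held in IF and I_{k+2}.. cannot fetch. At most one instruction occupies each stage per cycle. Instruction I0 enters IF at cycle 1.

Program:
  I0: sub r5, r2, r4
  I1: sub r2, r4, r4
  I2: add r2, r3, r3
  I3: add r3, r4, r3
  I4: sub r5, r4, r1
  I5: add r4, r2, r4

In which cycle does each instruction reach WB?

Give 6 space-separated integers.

Answer: 5 6 7 8 9 10

Derivation:
I0 sub r5 <- r2,r4: IF@1 ID@2 stall=0 (-) EX@3 MEM@4 WB@5
I1 sub r2 <- r4,r4: IF@2 ID@3 stall=0 (-) EX@4 MEM@5 WB@6
I2 add r2 <- r3,r3: IF@3 ID@4 stall=0 (-) EX@5 MEM@6 WB@7
I3 add r3 <- r4,r3: IF@4 ID@5 stall=0 (-) EX@6 MEM@7 WB@8
I4 sub r5 <- r4,r1: IF@5 ID@6 stall=0 (-) EX@7 MEM@8 WB@9
I5 add r4 <- r2,r4: IF@6 ID@7 stall=0 (-) EX@8 MEM@9 WB@10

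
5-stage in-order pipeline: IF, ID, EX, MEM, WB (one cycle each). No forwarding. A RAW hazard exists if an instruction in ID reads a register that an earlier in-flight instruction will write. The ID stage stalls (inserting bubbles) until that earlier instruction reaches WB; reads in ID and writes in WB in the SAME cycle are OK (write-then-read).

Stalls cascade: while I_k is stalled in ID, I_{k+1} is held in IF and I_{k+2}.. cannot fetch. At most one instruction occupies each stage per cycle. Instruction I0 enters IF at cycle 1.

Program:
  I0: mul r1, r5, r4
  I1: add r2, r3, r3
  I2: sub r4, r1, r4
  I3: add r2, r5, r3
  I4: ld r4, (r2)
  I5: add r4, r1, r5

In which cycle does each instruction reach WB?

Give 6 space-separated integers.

Answer: 5 6 8 9 12 13

Derivation:
I0 mul r1 <- r5,r4: IF@1 ID@2 stall=0 (-) EX@3 MEM@4 WB@5
I1 add r2 <- r3,r3: IF@2 ID@3 stall=0 (-) EX@4 MEM@5 WB@6
I2 sub r4 <- r1,r4: IF@3 ID@4 stall=1 (RAW on I0.r1 (WB@5)) EX@6 MEM@7 WB@8
I3 add r2 <- r5,r3: IF@4 ID@6 stall=0 (-) EX@7 MEM@8 WB@9
I4 ld r4 <- r2: IF@6 ID@7 stall=2 (RAW on I3.r2 (WB@9)) EX@10 MEM@11 WB@12
I5 add r4 <- r1,r5: IF@7 ID@10 stall=0 (-) EX@11 MEM@12 WB@13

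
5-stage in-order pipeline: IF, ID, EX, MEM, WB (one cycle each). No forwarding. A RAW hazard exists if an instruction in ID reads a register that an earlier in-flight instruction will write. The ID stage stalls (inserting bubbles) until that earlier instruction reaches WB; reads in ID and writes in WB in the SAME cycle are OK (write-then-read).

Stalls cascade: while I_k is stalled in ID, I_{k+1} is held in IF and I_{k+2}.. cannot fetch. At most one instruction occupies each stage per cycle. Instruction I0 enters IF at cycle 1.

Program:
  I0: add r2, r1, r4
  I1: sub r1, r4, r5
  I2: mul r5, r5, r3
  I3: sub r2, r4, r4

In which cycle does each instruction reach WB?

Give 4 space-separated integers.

Answer: 5 6 7 8

Derivation:
I0 add r2 <- r1,r4: IF@1 ID@2 stall=0 (-) EX@3 MEM@4 WB@5
I1 sub r1 <- r4,r5: IF@2 ID@3 stall=0 (-) EX@4 MEM@5 WB@6
I2 mul r5 <- r5,r3: IF@3 ID@4 stall=0 (-) EX@5 MEM@6 WB@7
I3 sub r2 <- r4,r4: IF@4 ID@5 stall=0 (-) EX@6 MEM@7 WB@8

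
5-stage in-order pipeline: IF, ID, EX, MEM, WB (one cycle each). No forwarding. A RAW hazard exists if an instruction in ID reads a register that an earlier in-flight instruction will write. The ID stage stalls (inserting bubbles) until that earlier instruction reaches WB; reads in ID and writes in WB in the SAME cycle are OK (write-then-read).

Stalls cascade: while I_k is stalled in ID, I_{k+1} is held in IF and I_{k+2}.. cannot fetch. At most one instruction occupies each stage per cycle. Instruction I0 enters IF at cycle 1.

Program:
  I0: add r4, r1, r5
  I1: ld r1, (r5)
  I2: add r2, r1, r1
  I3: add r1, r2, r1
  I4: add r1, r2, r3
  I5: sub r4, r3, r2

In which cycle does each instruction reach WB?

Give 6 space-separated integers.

I0 add r4 <- r1,r5: IF@1 ID@2 stall=0 (-) EX@3 MEM@4 WB@5
I1 ld r1 <- r5: IF@2 ID@3 stall=0 (-) EX@4 MEM@5 WB@6
I2 add r2 <- r1,r1: IF@3 ID@4 stall=2 (RAW on I1.r1 (WB@6)) EX@7 MEM@8 WB@9
I3 add r1 <- r2,r1: IF@4 ID@7 stall=2 (RAW on I2.r2 (WB@9)) EX@10 MEM@11 WB@12
I4 add r1 <- r2,r3: IF@7 ID@10 stall=0 (-) EX@11 MEM@12 WB@13
I5 sub r4 <- r3,r2: IF@10 ID@11 stall=0 (-) EX@12 MEM@13 WB@14

Answer: 5 6 9 12 13 14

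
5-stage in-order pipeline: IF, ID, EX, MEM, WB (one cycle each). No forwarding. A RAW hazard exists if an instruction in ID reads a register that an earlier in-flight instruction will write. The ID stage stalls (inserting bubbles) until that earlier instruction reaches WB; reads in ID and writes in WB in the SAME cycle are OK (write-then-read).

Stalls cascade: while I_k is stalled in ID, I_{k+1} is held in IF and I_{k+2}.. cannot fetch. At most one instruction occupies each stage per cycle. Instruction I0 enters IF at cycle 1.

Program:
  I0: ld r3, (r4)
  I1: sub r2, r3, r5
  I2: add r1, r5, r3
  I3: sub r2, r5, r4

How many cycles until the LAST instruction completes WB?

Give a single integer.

Answer: 10

Derivation:
I0 ld r3 <- r4: IF@1 ID@2 stall=0 (-) EX@3 MEM@4 WB@5
I1 sub r2 <- r3,r5: IF@2 ID@3 stall=2 (RAW on I0.r3 (WB@5)) EX@6 MEM@7 WB@8
I2 add r1 <- r5,r3: IF@3 ID@6 stall=0 (-) EX@7 MEM@8 WB@9
I3 sub r2 <- r5,r4: IF@6 ID@7 stall=0 (-) EX@8 MEM@9 WB@10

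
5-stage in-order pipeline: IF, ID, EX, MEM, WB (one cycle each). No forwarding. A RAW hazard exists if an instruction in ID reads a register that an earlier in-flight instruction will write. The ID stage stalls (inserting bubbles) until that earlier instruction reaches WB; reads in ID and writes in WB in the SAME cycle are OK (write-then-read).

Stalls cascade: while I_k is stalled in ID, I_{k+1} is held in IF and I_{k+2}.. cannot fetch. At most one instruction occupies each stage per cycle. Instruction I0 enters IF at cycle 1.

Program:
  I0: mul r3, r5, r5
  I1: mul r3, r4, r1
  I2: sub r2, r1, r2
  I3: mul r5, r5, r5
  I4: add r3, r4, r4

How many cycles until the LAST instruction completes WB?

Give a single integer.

Answer: 9

Derivation:
I0 mul r3 <- r5,r5: IF@1 ID@2 stall=0 (-) EX@3 MEM@4 WB@5
I1 mul r3 <- r4,r1: IF@2 ID@3 stall=0 (-) EX@4 MEM@5 WB@6
I2 sub r2 <- r1,r2: IF@3 ID@4 stall=0 (-) EX@5 MEM@6 WB@7
I3 mul r5 <- r5,r5: IF@4 ID@5 stall=0 (-) EX@6 MEM@7 WB@8
I4 add r3 <- r4,r4: IF@5 ID@6 stall=0 (-) EX@7 MEM@8 WB@9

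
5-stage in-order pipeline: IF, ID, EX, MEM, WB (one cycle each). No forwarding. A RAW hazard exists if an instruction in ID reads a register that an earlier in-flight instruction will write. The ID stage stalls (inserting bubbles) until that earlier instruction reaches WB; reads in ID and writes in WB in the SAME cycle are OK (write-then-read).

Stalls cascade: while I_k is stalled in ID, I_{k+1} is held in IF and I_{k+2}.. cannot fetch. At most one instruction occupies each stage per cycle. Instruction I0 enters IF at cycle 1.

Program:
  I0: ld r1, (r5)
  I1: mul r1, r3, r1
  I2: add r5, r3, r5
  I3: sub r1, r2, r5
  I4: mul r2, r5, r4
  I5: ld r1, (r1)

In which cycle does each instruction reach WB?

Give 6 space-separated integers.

Answer: 5 8 9 12 13 15

Derivation:
I0 ld r1 <- r5: IF@1 ID@2 stall=0 (-) EX@3 MEM@4 WB@5
I1 mul r1 <- r3,r1: IF@2 ID@3 stall=2 (RAW on I0.r1 (WB@5)) EX@6 MEM@7 WB@8
I2 add r5 <- r3,r5: IF@3 ID@6 stall=0 (-) EX@7 MEM@8 WB@9
I3 sub r1 <- r2,r5: IF@6 ID@7 stall=2 (RAW on I2.r5 (WB@9)) EX@10 MEM@11 WB@12
I4 mul r2 <- r5,r4: IF@7 ID@10 stall=0 (-) EX@11 MEM@12 WB@13
I5 ld r1 <- r1: IF@10 ID@11 stall=1 (RAW on I3.r1 (WB@12)) EX@13 MEM@14 WB@15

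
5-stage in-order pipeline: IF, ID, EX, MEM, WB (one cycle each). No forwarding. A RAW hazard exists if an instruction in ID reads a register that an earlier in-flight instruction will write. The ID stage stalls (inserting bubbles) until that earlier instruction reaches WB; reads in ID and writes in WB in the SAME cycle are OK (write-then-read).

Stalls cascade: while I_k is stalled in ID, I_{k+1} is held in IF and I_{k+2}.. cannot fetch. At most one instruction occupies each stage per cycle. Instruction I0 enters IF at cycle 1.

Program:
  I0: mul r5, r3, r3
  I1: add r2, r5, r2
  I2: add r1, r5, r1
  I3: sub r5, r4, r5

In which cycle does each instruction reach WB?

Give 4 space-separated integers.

I0 mul r5 <- r3,r3: IF@1 ID@2 stall=0 (-) EX@3 MEM@4 WB@5
I1 add r2 <- r5,r2: IF@2 ID@3 stall=2 (RAW on I0.r5 (WB@5)) EX@6 MEM@7 WB@8
I2 add r1 <- r5,r1: IF@3 ID@6 stall=0 (-) EX@7 MEM@8 WB@9
I3 sub r5 <- r4,r5: IF@6 ID@7 stall=0 (-) EX@8 MEM@9 WB@10

Answer: 5 8 9 10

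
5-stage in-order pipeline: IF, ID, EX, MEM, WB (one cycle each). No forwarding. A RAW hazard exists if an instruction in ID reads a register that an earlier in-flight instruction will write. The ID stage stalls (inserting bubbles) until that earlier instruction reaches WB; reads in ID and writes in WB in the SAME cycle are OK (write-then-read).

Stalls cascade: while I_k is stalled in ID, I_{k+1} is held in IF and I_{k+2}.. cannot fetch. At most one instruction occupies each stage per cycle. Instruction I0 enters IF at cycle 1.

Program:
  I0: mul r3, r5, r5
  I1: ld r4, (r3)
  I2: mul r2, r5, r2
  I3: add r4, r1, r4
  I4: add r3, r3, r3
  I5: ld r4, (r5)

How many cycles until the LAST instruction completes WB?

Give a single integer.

I0 mul r3 <- r5,r5: IF@1 ID@2 stall=0 (-) EX@3 MEM@4 WB@5
I1 ld r4 <- r3: IF@2 ID@3 stall=2 (RAW on I0.r3 (WB@5)) EX@6 MEM@7 WB@8
I2 mul r2 <- r5,r2: IF@3 ID@6 stall=0 (-) EX@7 MEM@8 WB@9
I3 add r4 <- r1,r4: IF@6 ID@7 stall=1 (RAW on I1.r4 (WB@8)) EX@9 MEM@10 WB@11
I4 add r3 <- r3,r3: IF@7 ID@9 stall=0 (-) EX@10 MEM@11 WB@12
I5 ld r4 <- r5: IF@9 ID@10 stall=0 (-) EX@11 MEM@12 WB@13

Answer: 13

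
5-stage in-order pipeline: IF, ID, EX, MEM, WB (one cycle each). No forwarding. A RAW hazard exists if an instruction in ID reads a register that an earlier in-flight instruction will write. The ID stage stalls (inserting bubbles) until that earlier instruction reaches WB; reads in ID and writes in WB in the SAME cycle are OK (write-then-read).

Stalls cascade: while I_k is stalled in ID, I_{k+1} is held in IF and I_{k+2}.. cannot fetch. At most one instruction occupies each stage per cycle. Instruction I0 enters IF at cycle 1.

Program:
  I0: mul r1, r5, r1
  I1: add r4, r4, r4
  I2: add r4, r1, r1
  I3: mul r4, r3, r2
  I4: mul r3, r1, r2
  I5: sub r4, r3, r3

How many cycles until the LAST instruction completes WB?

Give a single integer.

I0 mul r1 <- r5,r1: IF@1 ID@2 stall=0 (-) EX@3 MEM@4 WB@5
I1 add r4 <- r4,r4: IF@2 ID@3 stall=0 (-) EX@4 MEM@5 WB@6
I2 add r4 <- r1,r1: IF@3 ID@4 stall=1 (RAW on I0.r1 (WB@5)) EX@6 MEM@7 WB@8
I3 mul r4 <- r3,r2: IF@4 ID@6 stall=0 (-) EX@7 MEM@8 WB@9
I4 mul r3 <- r1,r2: IF@6 ID@7 stall=0 (-) EX@8 MEM@9 WB@10
I5 sub r4 <- r3,r3: IF@7 ID@8 stall=2 (RAW on I4.r3 (WB@10)) EX@11 MEM@12 WB@13

Answer: 13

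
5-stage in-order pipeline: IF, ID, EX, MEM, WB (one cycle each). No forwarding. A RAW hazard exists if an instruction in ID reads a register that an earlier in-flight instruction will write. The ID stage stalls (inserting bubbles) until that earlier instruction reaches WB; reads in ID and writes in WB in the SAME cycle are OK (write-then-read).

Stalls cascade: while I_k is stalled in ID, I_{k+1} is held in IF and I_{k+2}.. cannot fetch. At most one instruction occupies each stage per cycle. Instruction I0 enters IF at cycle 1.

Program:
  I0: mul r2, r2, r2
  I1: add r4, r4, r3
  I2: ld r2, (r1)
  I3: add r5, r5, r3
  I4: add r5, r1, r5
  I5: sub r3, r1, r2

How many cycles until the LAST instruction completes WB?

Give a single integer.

Answer: 12

Derivation:
I0 mul r2 <- r2,r2: IF@1 ID@2 stall=0 (-) EX@3 MEM@4 WB@5
I1 add r4 <- r4,r3: IF@2 ID@3 stall=0 (-) EX@4 MEM@5 WB@6
I2 ld r2 <- r1: IF@3 ID@4 stall=0 (-) EX@5 MEM@6 WB@7
I3 add r5 <- r5,r3: IF@4 ID@5 stall=0 (-) EX@6 MEM@7 WB@8
I4 add r5 <- r1,r5: IF@5 ID@6 stall=2 (RAW on I3.r5 (WB@8)) EX@9 MEM@10 WB@11
I5 sub r3 <- r1,r2: IF@6 ID@9 stall=0 (-) EX@10 MEM@11 WB@12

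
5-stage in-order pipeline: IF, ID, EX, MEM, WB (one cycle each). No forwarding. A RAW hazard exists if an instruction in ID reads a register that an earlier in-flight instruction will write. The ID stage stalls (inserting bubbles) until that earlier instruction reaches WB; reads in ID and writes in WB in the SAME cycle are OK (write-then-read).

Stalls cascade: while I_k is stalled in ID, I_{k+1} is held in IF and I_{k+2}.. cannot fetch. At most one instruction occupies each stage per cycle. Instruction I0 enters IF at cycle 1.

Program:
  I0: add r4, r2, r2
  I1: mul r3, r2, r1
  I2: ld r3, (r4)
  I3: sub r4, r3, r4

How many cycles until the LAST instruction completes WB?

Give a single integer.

I0 add r4 <- r2,r2: IF@1 ID@2 stall=0 (-) EX@3 MEM@4 WB@5
I1 mul r3 <- r2,r1: IF@2 ID@3 stall=0 (-) EX@4 MEM@5 WB@6
I2 ld r3 <- r4: IF@3 ID@4 stall=1 (RAW on I0.r4 (WB@5)) EX@6 MEM@7 WB@8
I3 sub r4 <- r3,r4: IF@4 ID@6 stall=2 (RAW on I2.r3 (WB@8)) EX@9 MEM@10 WB@11

Answer: 11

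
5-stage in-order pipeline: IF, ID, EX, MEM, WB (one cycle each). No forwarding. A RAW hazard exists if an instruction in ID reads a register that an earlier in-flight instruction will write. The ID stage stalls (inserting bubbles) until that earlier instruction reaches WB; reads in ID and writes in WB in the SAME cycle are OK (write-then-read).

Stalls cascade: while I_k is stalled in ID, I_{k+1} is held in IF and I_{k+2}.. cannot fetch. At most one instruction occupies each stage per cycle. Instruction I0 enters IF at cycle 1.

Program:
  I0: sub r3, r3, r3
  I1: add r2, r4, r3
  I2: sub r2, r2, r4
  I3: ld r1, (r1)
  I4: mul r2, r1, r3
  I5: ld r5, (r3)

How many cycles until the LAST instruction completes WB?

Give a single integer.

Answer: 16

Derivation:
I0 sub r3 <- r3,r3: IF@1 ID@2 stall=0 (-) EX@3 MEM@4 WB@5
I1 add r2 <- r4,r3: IF@2 ID@3 stall=2 (RAW on I0.r3 (WB@5)) EX@6 MEM@7 WB@8
I2 sub r2 <- r2,r4: IF@3 ID@6 stall=2 (RAW on I1.r2 (WB@8)) EX@9 MEM@10 WB@11
I3 ld r1 <- r1: IF@6 ID@9 stall=0 (-) EX@10 MEM@11 WB@12
I4 mul r2 <- r1,r3: IF@9 ID@10 stall=2 (RAW on I3.r1 (WB@12)) EX@13 MEM@14 WB@15
I5 ld r5 <- r3: IF@10 ID@13 stall=0 (-) EX@14 MEM@15 WB@16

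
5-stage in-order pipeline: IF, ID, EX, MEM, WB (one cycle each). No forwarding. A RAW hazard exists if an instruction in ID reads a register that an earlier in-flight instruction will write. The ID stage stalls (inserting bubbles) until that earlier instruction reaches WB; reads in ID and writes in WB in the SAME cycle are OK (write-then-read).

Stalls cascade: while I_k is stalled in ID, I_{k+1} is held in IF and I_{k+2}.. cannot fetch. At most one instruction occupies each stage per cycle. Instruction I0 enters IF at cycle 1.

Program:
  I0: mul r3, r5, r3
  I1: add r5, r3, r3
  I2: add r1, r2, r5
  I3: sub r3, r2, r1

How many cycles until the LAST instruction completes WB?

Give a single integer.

Answer: 14

Derivation:
I0 mul r3 <- r5,r3: IF@1 ID@2 stall=0 (-) EX@3 MEM@4 WB@5
I1 add r5 <- r3,r3: IF@2 ID@3 stall=2 (RAW on I0.r3 (WB@5)) EX@6 MEM@7 WB@8
I2 add r1 <- r2,r5: IF@3 ID@6 stall=2 (RAW on I1.r5 (WB@8)) EX@9 MEM@10 WB@11
I3 sub r3 <- r2,r1: IF@6 ID@9 stall=2 (RAW on I2.r1 (WB@11)) EX@12 MEM@13 WB@14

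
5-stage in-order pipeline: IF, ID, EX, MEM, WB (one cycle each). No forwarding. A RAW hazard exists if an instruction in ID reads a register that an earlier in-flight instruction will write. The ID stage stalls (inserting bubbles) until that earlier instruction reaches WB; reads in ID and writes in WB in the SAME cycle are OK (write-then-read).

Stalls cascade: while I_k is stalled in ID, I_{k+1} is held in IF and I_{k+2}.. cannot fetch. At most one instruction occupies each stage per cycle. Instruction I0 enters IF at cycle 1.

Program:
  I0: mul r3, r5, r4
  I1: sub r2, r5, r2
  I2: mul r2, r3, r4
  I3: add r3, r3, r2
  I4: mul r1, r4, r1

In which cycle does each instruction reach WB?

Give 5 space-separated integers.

I0 mul r3 <- r5,r4: IF@1 ID@2 stall=0 (-) EX@3 MEM@4 WB@5
I1 sub r2 <- r5,r2: IF@2 ID@3 stall=0 (-) EX@4 MEM@5 WB@6
I2 mul r2 <- r3,r4: IF@3 ID@4 stall=1 (RAW on I0.r3 (WB@5)) EX@6 MEM@7 WB@8
I3 add r3 <- r3,r2: IF@4 ID@6 stall=2 (RAW on I2.r2 (WB@8)) EX@9 MEM@10 WB@11
I4 mul r1 <- r4,r1: IF@6 ID@9 stall=0 (-) EX@10 MEM@11 WB@12

Answer: 5 6 8 11 12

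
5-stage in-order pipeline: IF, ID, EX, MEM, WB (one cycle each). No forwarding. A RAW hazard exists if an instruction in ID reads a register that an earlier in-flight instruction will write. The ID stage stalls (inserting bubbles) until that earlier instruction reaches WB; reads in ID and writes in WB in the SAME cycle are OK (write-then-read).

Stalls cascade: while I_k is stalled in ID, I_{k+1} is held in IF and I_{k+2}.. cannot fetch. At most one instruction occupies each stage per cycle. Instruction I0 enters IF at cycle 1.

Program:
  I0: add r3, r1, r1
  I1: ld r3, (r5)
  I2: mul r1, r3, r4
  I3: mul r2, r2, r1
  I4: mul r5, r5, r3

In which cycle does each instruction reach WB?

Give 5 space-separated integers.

I0 add r3 <- r1,r1: IF@1 ID@2 stall=0 (-) EX@3 MEM@4 WB@5
I1 ld r3 <- r5: IF@2 ID@3 stall=0 (-) EX@4 MEM@5 WB@6
I2 mul r1 <- r3,r4: IF@3 ID@4 stall=2 (RAW on I1.r3 (WB@6)) EX@7 MEM@8 WB@9
I3 mul r2 <- r2,r1: IF@4 ID@7 stall=2 (RAW on I2.r1 (WB@9)) EX@10 MEM@11 WB@12
I4 mul r5 <- r5,r3: IF@7 ID@10 stall=0 (-) EX@11 MEM@12 WB@13

Answer: 5 6 9 12 13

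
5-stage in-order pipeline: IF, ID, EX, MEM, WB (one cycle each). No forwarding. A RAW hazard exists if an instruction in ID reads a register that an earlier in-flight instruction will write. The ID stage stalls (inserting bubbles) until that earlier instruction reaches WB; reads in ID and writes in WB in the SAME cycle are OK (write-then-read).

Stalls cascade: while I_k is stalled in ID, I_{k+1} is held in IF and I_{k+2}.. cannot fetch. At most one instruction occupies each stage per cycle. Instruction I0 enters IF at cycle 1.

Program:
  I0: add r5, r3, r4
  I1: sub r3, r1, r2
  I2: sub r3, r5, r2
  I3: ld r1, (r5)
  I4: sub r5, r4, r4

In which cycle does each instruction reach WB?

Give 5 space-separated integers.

Answer: 5 6 8 9 10

Derivation:
I0 add r5 <- r3,r4: IF@1 ID@2 stall=0 (-) EX@3 MEM@4 WB@5
I1 sub r3 <- r1,r2: IF@2 ID@3 stall=0 (-) EX@4 MEM@5 WB@6
I2 sub r3 <- r5,r2: IF@3 ID@4 stall=1 (RAW on I0.r5 (WB@5)) EX@6 MEM@7 WB@8
I3 ld r1 <- r5: IF@4 ID@6 stall=0 (-) EX@7 MEM@8 WB@9
I4 sub r5 <- r4,r4: IF@6 ID@7 stall=0 (-) EX@8 MEM@9 WB@10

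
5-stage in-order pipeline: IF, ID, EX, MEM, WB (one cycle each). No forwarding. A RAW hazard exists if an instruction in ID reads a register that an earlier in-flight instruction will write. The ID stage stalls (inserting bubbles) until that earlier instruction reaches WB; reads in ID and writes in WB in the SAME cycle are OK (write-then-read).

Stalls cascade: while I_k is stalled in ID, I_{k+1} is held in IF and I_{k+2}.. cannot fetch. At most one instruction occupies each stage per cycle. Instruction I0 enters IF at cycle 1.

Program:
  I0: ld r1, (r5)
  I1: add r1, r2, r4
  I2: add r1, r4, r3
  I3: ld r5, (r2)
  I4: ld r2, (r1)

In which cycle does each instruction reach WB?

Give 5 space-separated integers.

I0 ld r1 <- r5: IF@1 ID@2 stall=0 (-) EX@3 MEM@4 WB@5
I1 add r1 <- r2,r4: IF@2 ID@3 stall=0 (-) EX@4 MEM@5 WB@6
I2 add r1 <- r4,r3: IF@3 ID@4 stall=0 (-) EX@5 MEM@6 WB@7
I3 ld r5 <- r2: IF@4 ID@5 stall=0 (-) EX@6 MEM@7 WB@8
I4 ld r2 <- r1: IF@5 ID@6 stall=1 (RAW on I2.r1 (WB@7)) EX@8 MEM@9 WB@10

Answer: 5 6 7 8 10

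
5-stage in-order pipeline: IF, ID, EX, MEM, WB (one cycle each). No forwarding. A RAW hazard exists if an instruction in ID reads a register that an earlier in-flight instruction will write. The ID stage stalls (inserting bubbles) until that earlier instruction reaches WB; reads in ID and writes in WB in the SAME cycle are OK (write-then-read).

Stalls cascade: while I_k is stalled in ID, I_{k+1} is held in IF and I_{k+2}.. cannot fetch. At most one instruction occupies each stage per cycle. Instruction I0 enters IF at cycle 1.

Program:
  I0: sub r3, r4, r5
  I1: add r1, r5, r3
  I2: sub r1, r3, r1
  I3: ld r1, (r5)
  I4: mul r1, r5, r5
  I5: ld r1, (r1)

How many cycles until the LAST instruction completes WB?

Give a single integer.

Answer: 16

Derivation:
I0 sub r3 <- r4,r5: IF@1 ID@2 stall=0 (-) EX@3 MEM@4 WB@5
I1 add r1 <- r5,r3: IF@2 ID@3 stall=2 (RAW on I0.r3 (WB@5)) EX@6 MEM@7 WB@8
I2 sub r1 <- r3,r1: IF@3 ID@6 stall=2 (RAW on I1.r1 (WB@8)) EX@9 MEM@10 WB@11
I3 ld r1 <- r5: IF@6 ID@9 stall=0 (-) EX@10 MEM@11 WB@12
I4 mul r1 <- r5,r5: IF@9 ID@10 stall=0 (-) EX@11 MEM@12 WB@13
I5 ld r1 <- r1: IF@10 ID@11 stall=2 (RAW on I4.r1 (WB@13)) EX@14 MEM@15 WB@16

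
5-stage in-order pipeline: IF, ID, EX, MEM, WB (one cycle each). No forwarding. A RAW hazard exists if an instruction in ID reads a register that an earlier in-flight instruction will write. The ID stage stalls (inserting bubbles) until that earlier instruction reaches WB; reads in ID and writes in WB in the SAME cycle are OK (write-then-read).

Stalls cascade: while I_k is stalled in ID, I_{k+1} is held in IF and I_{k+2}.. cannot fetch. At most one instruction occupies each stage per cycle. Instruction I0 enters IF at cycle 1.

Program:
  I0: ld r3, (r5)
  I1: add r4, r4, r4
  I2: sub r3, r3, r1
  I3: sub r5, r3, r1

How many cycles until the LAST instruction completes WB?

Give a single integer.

Answer: 11

Derivation:
I0 ld r3 <- r5: IF@1 ID@2 stall=0 (-) EX@3 MEM@4 WB@5
I1 add r4 <- r4,r4: IF@2 ID@3 stall=0 (-) EX@4 MEM@5 WB@6
I2 sub r3 <- r3,r1: IF@3 ID@4 stall=1 (RAW on I0.r3 (WB@5)) EX@6 MEM@7 WB@8
I3 sub r5 <- r3,r1: IF@4 ID@6 stall=2 (RAW on I2.r3 (WB@8)) EX@9 MEM@10 WB@11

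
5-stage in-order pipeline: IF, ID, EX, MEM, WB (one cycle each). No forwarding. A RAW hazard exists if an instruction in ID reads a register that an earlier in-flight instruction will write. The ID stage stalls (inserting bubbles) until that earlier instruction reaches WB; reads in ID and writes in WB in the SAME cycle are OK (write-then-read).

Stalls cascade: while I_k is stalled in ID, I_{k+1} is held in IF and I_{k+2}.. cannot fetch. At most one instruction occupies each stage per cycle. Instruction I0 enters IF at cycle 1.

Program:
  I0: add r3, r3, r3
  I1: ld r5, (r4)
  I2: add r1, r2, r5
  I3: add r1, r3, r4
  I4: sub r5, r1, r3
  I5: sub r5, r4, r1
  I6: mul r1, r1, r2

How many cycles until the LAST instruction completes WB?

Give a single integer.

Answer: 15

Derivation:
I0 add r3 <- r3,r3: IF@1 ID@2 stall=0 (-) EX@3 MEM@4 WB@5
I1 ld r5 <- r4: IF@2 ID@3 stall=0 (-) EX@4 MEM@5 WB@6
I2 add r1 <- r2,r5: IF@3 ID@4 stall=2 (RAW on I1.r5 (WB@6)) EX@7 MEM@8 WB@9
I3 add r1 <- r3,r4: IF@4 ID@7 stall=0 (-) EX@8 MEM@9 WB@10
I4 sub r5 <- r1,r3: IF@7 ID@8 stall=2 (RAW on I3.r1 (WB@10)) EX@11 MEM@12 WB@13
I5 sub r5 <- r4,r1: IF@8 ID@11 stall=0 (-) EX@12 MEM@13 WB@14
I6 mul r1 <- r1,r2: IF@11 ID@12 stall=0 (-) EX@13 MEM@14 WB@15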